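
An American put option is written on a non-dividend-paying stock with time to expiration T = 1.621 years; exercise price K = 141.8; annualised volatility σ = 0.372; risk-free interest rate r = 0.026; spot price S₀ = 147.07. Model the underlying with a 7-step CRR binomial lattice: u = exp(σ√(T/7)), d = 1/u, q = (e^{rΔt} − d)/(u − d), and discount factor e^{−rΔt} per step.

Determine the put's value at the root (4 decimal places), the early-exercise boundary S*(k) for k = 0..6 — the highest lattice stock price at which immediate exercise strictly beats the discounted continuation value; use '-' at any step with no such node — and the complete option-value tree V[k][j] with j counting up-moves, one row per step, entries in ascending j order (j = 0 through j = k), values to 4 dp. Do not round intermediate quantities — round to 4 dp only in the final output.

price = 22.7042
boundary = - - - - 71.8697 85.9588 102.8099
tree:
22.7042
31.7123 12.9235
42.9173 19.5908 5.6348
55.9693 28.8742 9.4625 1.4275
69.9303 41.0768 15.6010 2.7207 0.0000
81.7101 55.8412 25.0957 5.1854 0.0000 0.0000
91.5591 69.9303 38.9901 9.8828 0.0000 0.0000 0.0000
99.7939 81.7101 55.8412 18.8355 0.0000 0.0000 0.0000 0.0000

Δt=0.23157, u=1.19604, d=0.83609, q=0.47214, disc=e^(-rΔt)=0.99400
k=7 terminal: V=max(K-S,0) → 99.7939 81.7101 55.8412 18.8355 0.0000 0.0000 0.0000 0.0000
k=6: j=0 S=50.2409 intr=91.5591 cont=90.7080 V=91.5591[EX]; j=1 S=71.8697 intr=69.9303 cont=69.0791 V=69.9303[EX]; j=2 S=102.8099 intr=38.9901 cont=38.1389 V=38.9901[EX]; j=3 S=147.0700 intr=0.0000 cont=9.8828 V=9.8828[hold]; j=4 S=210.3842 intr=0.0000 cont=0.0000 V=0.0000[hold]; j=5 S=300.9554 intr=0.0000 cont=0.0000 V=0.0000[hold]; j=6 S=430.5178 intr=0.0000 cont=0.0000 V=0.0000[hold]  S*(6)=102.8099
k=5: j=0 S=60.0899 intr=81.7101 cont=80.8589 V=81.7101[EX]; j=1 S=85.9588 intr=55.8412 cont=54.9900 V=55.8412[EX]; j=2 S=122.9645 intr=18.8355 cont=25.0957 V=25.0957[hold]; j=3 S=175.9011 intr=0.0000 cont=5.1854 V=5.1854[hold]; j=4 S=251.6272 intr=0.0000 cont=0.0000 V=0.0000[hold]; j=5 S=359.9537 intr=0.0000 cont=0.0000 V=0.0000[hold]  S*(5)=85.9588
k=4: j=0 S=71.8697 intr=69.9303 cont=69.0791 V=69.9303[EX]; j=1 S=102.8099 intr=38.9901 cont=41.0768 V=41.0768[hold]; j=2 S=147.0700 intr=0.0000 cont=15.6010 V=15.6010[hold]; j=3 S=210.3842 intr=0.0000 cont=2.7207 V=2.7207[hold]; j=4 S=300.9554 intr=0.0000 cont=0.0000 V=0.0000[hold]  S*(4)=71.8697
k=3: j=0 S=85.9588 intr=55.8412 cont=55.9693 V=55.9693[hold]; j=1 S=122.9645 intr=18.8355 cont=28.8742 V=28.8742[hold]; j=2 S=175.9011 intr=0.0000 cont=9.4625 V=9.4625[hold]; j=3 S=251.6272 intr=0.0000 cont=1.4275 V=1.4275[hold]  S*(3)=-
k=2: j=0 S=102.8099 intr=38.9901 cont=42.9173 V=42.9173[hold]; j=1 S=147.0700 intr=0.0000 cont=19.5908 V=19.5908[hold]; j=2 S=210.3842 intr=0.0000 cont=5.6348 V=5.6348[hold]  S*(2)=-
k=1: j=0 S=122.9645 intr=18.8355 cont=31.7123 V=31.7123[hold]; j=1 S=175.9011 intr=0.0000 cont=12.9235 V=12.9235[hold]  S*(1)=-
k=0: j=0 S=147.0700 intr=0.0000 cont=22.7042 V=22.7042[hold]  S*(0)=-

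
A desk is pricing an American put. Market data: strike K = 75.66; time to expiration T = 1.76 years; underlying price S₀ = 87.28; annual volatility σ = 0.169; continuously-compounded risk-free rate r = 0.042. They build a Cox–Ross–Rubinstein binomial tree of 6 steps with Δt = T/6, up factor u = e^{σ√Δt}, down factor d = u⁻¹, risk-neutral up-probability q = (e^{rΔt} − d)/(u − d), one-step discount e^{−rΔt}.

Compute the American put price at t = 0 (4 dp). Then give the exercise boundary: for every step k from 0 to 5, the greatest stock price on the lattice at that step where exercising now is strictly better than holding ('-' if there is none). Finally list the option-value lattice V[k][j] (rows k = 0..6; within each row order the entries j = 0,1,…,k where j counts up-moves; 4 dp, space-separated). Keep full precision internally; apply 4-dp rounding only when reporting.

price = 1.7935
boundary = - - - - 60.5215 66.3225
tree:
1.7935
3.2178 0.6441
5.6164 1.2865 0.1219
9.4547 2.5367 0.2710 0.0000
15.1385 4.9200 0.6027 0.0000 0.0000
20.4322 9.3375 1.3402 0.0000 0.0000 0.0000
25.2628 15.1385 2.9805 0.0000 0.0000 0.0000 0.0000

Δt=0.29333  u=1.09585  d=0.91253  q=0.54475  discount=0.98776
step 6 (expiry): payoffs max(K−S,0) = 25.2628 15.1385 2.9805 0.0000 0.0000 0.0000 0.0000
step 5: (k=5,j=0): S=55.2278, (K−S)⁺=20.4322, hold=19.5057 ⇒ V=20.4322 exercise | (k=5,j=1): S=66.3225, (K−S)⁺=9.3375, hold=8.4111 ⇒ V=9.3375 exercise | (k=5,j=2): S=79.6459, (K−S)⁺=0.0000, hold=1.3402 ⇒ V=1.3402 continue | (k=5,j=3): S=95.6458, (K−S)⁺=0.0000, hold=0.0000 ⇒ V=0.0000 continue | (k=5,j=4): S=114.8600, (K−S)⁺=0.0000, hold=0.0000 ⇒ V=0.0000 continue | (k=5,j=5): S=137.9340, (K−S)⁺=0.0000, hold=0.0000 ⇒ V=0.0000 continue  boundary S*=66.3225
step 4: (k=4,j=0): S=60.5215, (K−S)⁺=15.1385, hold=14.2121 ⇒ V=15.1385 exercise | (k=4,j=1): S=72.6795, (K−S)⁺=2.9805, hold=4.9200 ⇒ V=4.9200 continue | (k=4,j=2): S=87.2800, (K−S)⁺=0.0000, hold=0.6027 ⇒ V=0.6027 continue | (k=4,j=3): S=104.8135, (K−S)⁺=0.0000, hold=0.0000 ⇒ V=0.0000 continue | (k=4,j=4): S=125.8694, (K−S)⁺=0.0000, hold=0.0000 ⇒ V=0.0000 continue  boundary S*=60.5215
step 3: (k=3,j=0): S=66.3225, (K−S)⁺=9.3375, hold=9.4547 ⇒ V=9.4547 continue | (k=3,j=1): S=79.6459, (K−S)⁺=0.0000, hold=2.5367 ⇒ V=2.5367 continue | (k=3,j=2): S=95.6458, (K−S)⁺=0.0000, hold=0.2710 ⇒ V=0.2710 continue | (k=3,j=3): S=114.8600, (K−S)⁺=0.0000, hold=0.0000 ⇒ V=0.0000 continue  boundary S*=-
step 2: (k=2,j=0): S=72.6795, (K−S)⁺=2.9805, hold=5.6164 ⇒ V=5.6164 continue | (k=2,j=1): S=87.2800, (K−S)⁺=0.0000, hold=1.2865 ⇒ V=1.2865 continue | (k=2,j=2): S=104.8135, (K−S)⁺=0.0000, hold=0.1219 ⇒ V=0.1219 continue  boundary S*=-
step 1: (k=1,j=0): S=79.6459, (K−S)⁺=0.0000, hold=3.2178 ⇒ V=3.2178 continue | (k=1,j=1): S=95.6458, (K−S)⁺=0.0000, hold=0.6441 ⇒ V=0.6441 continue  boundary S*=-
step 0: (k=0,j=0): S=87.2800, (K−S)⁺=0.0000, hold=1.7935 ⇒ V=1.7935 continue  boundary S*=-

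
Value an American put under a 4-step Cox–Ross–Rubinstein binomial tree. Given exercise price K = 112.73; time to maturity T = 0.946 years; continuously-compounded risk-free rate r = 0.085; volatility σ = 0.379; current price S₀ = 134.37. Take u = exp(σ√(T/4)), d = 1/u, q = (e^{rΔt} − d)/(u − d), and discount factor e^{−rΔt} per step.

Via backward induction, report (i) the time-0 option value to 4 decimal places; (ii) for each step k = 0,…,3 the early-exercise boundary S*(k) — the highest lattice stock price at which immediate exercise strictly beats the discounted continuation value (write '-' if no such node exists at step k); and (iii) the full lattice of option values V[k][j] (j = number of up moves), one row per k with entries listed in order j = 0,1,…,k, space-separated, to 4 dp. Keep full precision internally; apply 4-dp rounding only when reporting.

price = 7.2557
boundary = - - - 77.2974
tree:
7.2557
12.7852 2.2076
21.8079 4.5858 0.0000
35.4326 9.5261 0.0000 0.0000
48.4437 19.7883 0.0000 0.0000 0.0000

params: Δt=0.23650 u=1.20239 d=0.83168 q=0.50883 e^(-rΔt)=0.98010
t_4 payoffs: 48.4437 19.7883 0.0000 0.0000 0.0000
t_3: node(3,0) S=77.2974 payoff=35.4326 vs cont=33.1891 → 35.4326 [stop]  node(3,1) S=111.7523 payoff=0.9777 vs cont=9.5261 → 9.5261 [wait]  node(3,2) S=161.5653 payoff=0.0000 vs cont=0.0000 → 0.0000 [wait]  node(3,3) S=233.5823 payoff=0.0000 vs cont=0.0000 → 0.0000 [wait]  ⇒ S*(3)=77.2974
t_2: node(2,0) S=92.9417 payoff=19.7883 vs cont=21.8079 → 21.8079 [wait]  node(2,1) S=134.3700 payoff=0.0000 vs cont=4.5858 → 4.5858 [wait]  node(2,2) S=194.2648 payoff=0.0000 vs cont=0.0000 → 0.0000 [wait]  ⇒ S*(2)=-
t_1: node(1,0) S=111.7523 payoff=0.9777 vs cont=12.7852 → 12.7852 [wait]  node(1,1) S=161.5653 payoff=0.0000 vs cont=2.2076 → 2.2076 [wait]  ⇒ S*(1)=-
t_0: node(0,0) S=134.3700 payoff=0.0000 vs cont=7.2557 → 7.2557 [wait]  ⇒ S*(0)=-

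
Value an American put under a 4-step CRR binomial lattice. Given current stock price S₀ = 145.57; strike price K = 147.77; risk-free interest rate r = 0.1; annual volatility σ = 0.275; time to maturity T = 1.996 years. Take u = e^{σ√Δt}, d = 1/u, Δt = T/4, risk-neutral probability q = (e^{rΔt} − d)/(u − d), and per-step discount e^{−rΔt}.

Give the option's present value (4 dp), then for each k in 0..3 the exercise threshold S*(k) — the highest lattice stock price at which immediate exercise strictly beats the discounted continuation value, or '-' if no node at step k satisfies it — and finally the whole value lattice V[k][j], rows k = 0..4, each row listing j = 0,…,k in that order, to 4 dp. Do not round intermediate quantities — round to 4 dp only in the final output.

price = 13.7354
boundary = - 119.8687 98.7052 119.8687
tree:
13.7354
27.9013 4.7870
49.0648 11.5671 0.3471
66.4918 27.9013 0.8739 0.0000
80.8420 49.0648 2.2000 0.0000 0.0000

Δt=0.49900  u=1.21441  d=0.82344  q=0.58246  discount=0.95132
step 4 (expiry): payoffs max(K−S,0) = 80.8420 49.0648 2.2000 0.0000 0.0000
step 3: (k=3,j=0): S=81.2782, (K−S)⁺=66.4918, hold=59.2990 ⇒ V=66.4918 exercise | (k=3,j=1): S=119.8687, (K−S)⁺=27.9013, hold=20.7085 ⇒ V=27.9013 exercise | (k=3,j=2): S=176.7819, (K−S)⁺=0.0000, hold=0.8739 ⇒ V=0.8739 continue | (k=3,j=3): S=260.7173, (K−S)⁺=0.0000, hold=0.0000 ⇒ V=0.0000 continue  boundary S*=119.8687
step 2: (k=2,j=0): S=98.7052, (K−S)⁺=49.0648, hold=41.8720 ⇒ V=49.0648 exercise | (k=2,j=1): S=145.5700, (K−S)⁺=2.2000, hold=11.5671 ⇒ V=11.5671 continue | (k=2,j=2): S=214.6860, (K−S)⁺=0.0000, hold=0.3471 ⇒ V=0.3471 continue  boundary S*=98.7052
step 1: (k=1,j=0): S=119.8687, (K−S)⁺=27.9013, hold=25.8989 ⇒ V=27.9013 exercise | (k=1,j=1): S=176.7819, (K−S)⁺=0.0000, hold=4.7870 ⇒ V=4.7870 continue  boundary S*=119.8687
step 0: (k=0,j=0): S=145.5700, (K−S)⁺=2.2000, hold=13.7354 ⇒ V=13.7354 continue  boundary S*=-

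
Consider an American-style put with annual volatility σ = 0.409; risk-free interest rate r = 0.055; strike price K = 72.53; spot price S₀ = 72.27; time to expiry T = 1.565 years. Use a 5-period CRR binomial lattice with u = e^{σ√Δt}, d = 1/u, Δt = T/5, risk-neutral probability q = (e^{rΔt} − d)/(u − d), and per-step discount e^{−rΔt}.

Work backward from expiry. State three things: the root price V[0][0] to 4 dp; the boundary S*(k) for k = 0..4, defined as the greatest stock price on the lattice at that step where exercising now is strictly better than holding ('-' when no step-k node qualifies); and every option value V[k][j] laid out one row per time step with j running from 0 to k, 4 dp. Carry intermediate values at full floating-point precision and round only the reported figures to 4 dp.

price = 12.5853
boundary = - - 45.7306 36.3774 45.7306
tree:
12.5853
18.7298 6.4010
26.7994 10.6873 2.0009
36.1526 17.3082 3.9196 0.0000
43.5929 26.7994 7.6783 0.0000 0.0000
49.5113 36.1526 15.0413 0.0000 0.0000 0.0000

Δt=0.31300, u=1.25712, d=0.79547, q=0.48066, disc=e^(-rΔt)=0.98293
k=5 terminal: V=max(K-S,0) → 49.5113 36.1526 15.0413 0.0000 0.0000 0.0000
k=4: j=0 S=28.9371 intr=43.5929 cont=42.3549 V=43.5929[EX]; j=1 S=45.7306 intr=26.7994 cont=25.5615 V=26.7994[EX]; j=2 S=72.2700 intr=0.2600 cont=7.6783 V=7.6783[hold]; j=3 S=114.2114 intr=0.0000 cont=0.0000 V=0.0000[hold]; j=4 S=180.4930 intr=0.0000 cont=0.0000 V=0.0000[hold]  S*(4)=45.7306
k=3: j=0 S=36.3774 intr=36.1526 cont=34.9147 V=36.1526[EX]; j=1 S=57.4887 intr=15.0413 cont=17.3082 V=17.3082[hold]; j=2 S=90.8518 intr=0.0000 cont=3.9196 V=3.9196[hold]; j=3 S=143.5770 intr=0.0000 cont=0.0000 V=0.0000[hold]  S*(3)=36.3774
k=2: j=0 S=45.7306 intr=26.7994 cont=26.6325 V=26.7994[EX]; j=1 S=72.2700 intr=0.2600 cont=10.6873 V=10.6873[hold]; j=2 S=114.2114 intr=0.0000 cont=2.0009 V=2.0009[hold]  S*(2)=45.7306
k=1: j=0 S=57.4887 intr=15.0413 cont=18.7298 V=18.7298[hold]; j=1 S=90.8518 intr=0.0000 cont=6.4010 V=6.4010[hold]  S*(1)=-
k=0: j=0 S=72.2700 intr=0.2600 cont=12.5853 V=12.5853[hold]  S*(0)=-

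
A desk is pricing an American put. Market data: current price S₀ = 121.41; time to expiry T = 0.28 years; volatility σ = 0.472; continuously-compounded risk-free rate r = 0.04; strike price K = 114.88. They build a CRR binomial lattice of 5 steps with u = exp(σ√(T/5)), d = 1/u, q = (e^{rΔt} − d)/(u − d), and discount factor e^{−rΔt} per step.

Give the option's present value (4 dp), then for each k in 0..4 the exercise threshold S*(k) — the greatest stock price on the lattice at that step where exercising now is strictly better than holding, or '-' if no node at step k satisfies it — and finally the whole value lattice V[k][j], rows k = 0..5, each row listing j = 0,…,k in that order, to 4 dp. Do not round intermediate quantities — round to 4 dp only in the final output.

price = 8.6144
boundary = - - - 86.8417 97.1040
tree:
8.6144
13.2203 3.7070
19.6598 6.3648 0.8693
28.0383 10.7514 1.6824 0.0000
37.2161 17.7760 3.2559 0.0000 0.0000
45.4239 28.0383 6.3010 0.0000 0.0000 0.0000

Δt=0.05600, u=1.11817, d=0.89432, q=0.48212, disc=e^(-rΔt)=0.99776
k=5 terminal: V=max(K-S,0) → 45.4239 28.0383 6.3010 0.0000 0.0000 0.0000
k=4: j=0 S=77.6639 intr=37.2161 cont=36.9590 V=37.2161[EX]; j=1 S=97.1040 intr=17.7760 cont=17.5190 V=17.7760[EX]; j=2 S=121.4100 intr=0.0000 cont=3.2559 V=3.2559[hold]; j=3 S=151.8001 intr=0.0000 cont=0.0000 V=0.0000[hold]; j=4 S=189.7971 intr=0.0000 cont=0.0000 V=0.0000[hold]  S*(4)=97.1040
k=3: j=0 S=86.8417 intr=28.0383 cont=27.7813 V=28.0383[EX]; j=1 S=108.5790 intr=6.3010 cont=10.7514 V=10.7514[hold]; j=2 S=135.7573 intr=0.0000 cont=1.6824 V=1.6824[hold]; j=3 S=169.7387 intr=0.0000 cont=0.0000 V=0.0000[hold]  S*(3)=86.8417
k=2: j=0 S=97.1040 intr=17.7760 cont=19.6598 V=19.6598[hold]; j=1 S=121.4100 intr=0.0000 cont=6.3648 V=6.3648[hold]; j=2 S=151.8001 intr=0.0000 cont=0.8693 V=0.8693[hold]  S*(2)=-
k=1: j=0 S=108.5790 intr=6.3010 cont=13.2203 V=13.2203[hold]; j=1 S=135.7573 intr=0.0000 cont=3.7070 V=3.7070[hold]  S*(1)=-
k=0: j=0 S=121.4100 intr=0.0000 cont=8.6144 V=8.6144[hold]  S*(0)=-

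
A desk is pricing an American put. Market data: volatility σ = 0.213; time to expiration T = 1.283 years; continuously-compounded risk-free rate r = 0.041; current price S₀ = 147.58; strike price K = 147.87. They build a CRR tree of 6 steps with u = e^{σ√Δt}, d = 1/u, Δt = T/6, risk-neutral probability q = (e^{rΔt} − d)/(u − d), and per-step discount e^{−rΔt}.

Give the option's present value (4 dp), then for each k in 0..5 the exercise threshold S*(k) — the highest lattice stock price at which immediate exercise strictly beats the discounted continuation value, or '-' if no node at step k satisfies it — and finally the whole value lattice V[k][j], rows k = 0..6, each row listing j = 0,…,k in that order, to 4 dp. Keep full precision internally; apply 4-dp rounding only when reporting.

params: Δt=0.21383 u=1.10351 d=0.90620 q=0.52002 e^(-rΔt)=0.99127
t_6 payoffs: 66.1420 48.3471 26.6776 0.2900 0.0000 0.0000 0.0000
t_5: node(5,0) S=90.1876 payoff=57.6824 vs cont=56.3917 → 57.6824 [stop]  node(5,1) S=109.8245 payoff=38.0455 vs cont=36.7548 → 38.0455 [stop]  node(5,2) S=133.7369 payoff=14.1331 vs cont=12.8423 → 14.1331 [stop]  node(5,3) S=162.8560 payoff=0.0000 vs cont=0.1380 → 0.1380 [wait]  node(5,4) S=198.3152 payoff=0.0000 vs cont=0.0000 → 0.0000 [wait]  node(5,5) S=241.4950 payoff=0.0000 vs cont=0.0000 → 0.0000 [wait]  ⇒ S*(5)=133.7369
t_4: node(4,0) S=99.5229 payoff=48.3471 vs cont=47.0564 → 48.3471 [stop]  node(4,1) S=121.1924 payoff=26.6776 vs cont=25.3869 → 26.6776 [stop]  node(4,2) S=147.5800 payoff=0.2900 vs cont=6.7954 → 6.7954 [wait]  node(4,3) S=179.7131 payoff=0.0000 vs cont=0.0656 → 0.0656 [wait]  node(4,4) S=218.8427 payoff=0.0000 vs cont=0.0000 → 0.0000 [wait]  ⇒ S*(4)=121.1924
t_3: node(3,0) S=109.8245 payoff=38.0455 vs cont=36.7548 → 38.0455 [stop]  node(3,1) S=133.7369 payoff=14.1331 vs cont=16.1958 → 16.1958 [wait]  node(3,2) S=162.8560 payoff=0.0000 vs cont=3.2670 → 3.2670 [wait]  node(3,3) S=198.3152 payoff=0.0000 vs cont=0.0312 → 0.0312 [wait]  ⇒ S*(3)=109.8245
t_2: node(2,0) S=121.1924 payoff=26.6776 vs cont=26.4502 → 26.6776 [stop]  node(2,1) S=147.5800 payoff=0.2900 vs cont=9.3898 → 9.3898 [wait]  node(2,2) S=179.7131 payoff=0.0000 vs cont=1.5705 → 1.5705 [wait]  ⇒ S*(2)=121.1924
t_1: node(1,0) S=133.7369 payoff=14.1331 vs cont=17.5332 → 17.5332 [wait]  node(1,1) S=162.8560 payoff=0.0000 vs cont=5.2771 → 5.2771 [wait]  ⇒ S*(1)=-
t_0: node(0,0) S=147.5800 payoff=0.2900 vs cont=11.0623 → 11.0623 [wait]  ⇒ S*(0)=-

price = 11.0623
boundary = - - 121.1924 109.8245 121.1924 133.7369
tree:
11.0623
17.5332 5.2771
26.6776 9.3898 1.5705
38.0455 16.1958 3.2670 0.0312
48.3471 26.6776 6.7954 0.0656 0.0000
57.6824 38.0455 14.1331 0.1380 0.0000 0.0000
66.1420 48.3471 26.6776 0.2900 0.0000 0.0000 0.0000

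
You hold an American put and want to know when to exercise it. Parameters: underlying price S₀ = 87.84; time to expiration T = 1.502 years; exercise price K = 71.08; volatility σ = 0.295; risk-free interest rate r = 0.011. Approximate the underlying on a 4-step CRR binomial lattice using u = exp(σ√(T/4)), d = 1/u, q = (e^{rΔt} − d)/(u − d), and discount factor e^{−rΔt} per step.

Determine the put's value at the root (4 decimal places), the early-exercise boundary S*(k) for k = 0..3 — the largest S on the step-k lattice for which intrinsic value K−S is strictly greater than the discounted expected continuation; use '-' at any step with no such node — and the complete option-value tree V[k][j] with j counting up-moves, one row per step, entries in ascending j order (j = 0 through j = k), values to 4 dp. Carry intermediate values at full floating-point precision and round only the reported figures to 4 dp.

price = 5.0727
boundary = - - - 51.0705
tree:
5.0727
8.2471 1.4849
13.0759 2.7938 0.0000
20.0095 5.2566 0.0000 0.0000
28.4552 9.8904 0.0000 0.0000 0.0000

Δt=0.37550  u=1.19814  d=0.83463  q=0.46632  discount=0.99588
step 4 (expiry): payoffs max(K−S,0) = 28.4552 9.8904 0.0000 0.0000 0.0000
step 3: (k=3,j=0): S=51.0705, (K−S)⁺=20.0095, hold=19.7166 ⇒ V=20.0095 exercise | (k=3,j=1): S=73.3136, (K−S)⁺=0.0000, hold=5.2566 ⇒ V=5.2566 continue | (k=3,j=2): S=105.2446, (K−S)⁺=0.0000, hold=0.0000 ⇒ V=0.0000 continue | (k=3,j=3): S=151.0828, (K−S)⁺=0.0000, hold=0.0000 ⇒ V=0.0000 continue  boundary S*=51.0705
step 2: (k=2,j=0): S=61.1896, (K−S)⁺=9.8904, hold=13.0759 ⇒ V=13.0759 continue | (k=2,j=1): S=87.8400, (K−S)⁺=0.0000, hold=2.7938 ⇒ V=2.7938 continue | (k=2,j=2): S=126.0978, (K−S)⁺=0.0000, hold=0.0000 ⇒ V=0.0000 continue  boundary S*=-
step 1: (k=1,j=0): S=73.3136, (K−S)⁺=0.0000, hold=8.2471 ⇒ V=8.2471 continue | (k=1,j=1): S=105.2446, (K−S)⁺=0.0000, hold=1.4849 ⇒ V=1.4849 continue  boundary S*=-
step 0: (k=0,j=0): S=87.8400, (K−S)⁺=0.0000, hold=5.0727 ⇒ V=5.0727 continue  boundary S*=-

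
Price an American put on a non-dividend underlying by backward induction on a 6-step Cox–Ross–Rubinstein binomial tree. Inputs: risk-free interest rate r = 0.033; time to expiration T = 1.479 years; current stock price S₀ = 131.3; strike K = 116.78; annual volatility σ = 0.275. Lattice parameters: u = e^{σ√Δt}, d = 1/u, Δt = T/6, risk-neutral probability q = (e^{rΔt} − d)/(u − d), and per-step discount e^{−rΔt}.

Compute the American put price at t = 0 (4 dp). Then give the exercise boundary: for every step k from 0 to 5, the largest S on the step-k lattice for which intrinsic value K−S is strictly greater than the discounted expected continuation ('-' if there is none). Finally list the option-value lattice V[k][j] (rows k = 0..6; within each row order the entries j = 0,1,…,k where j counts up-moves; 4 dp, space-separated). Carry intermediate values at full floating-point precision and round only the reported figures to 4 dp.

price = 8.7451
boundary = - - - - 76.0468 87.1719
tree:
8.7451
13.6223 3.9281
20.5339 6.8163 1.0550
29.6943 11.5543 2.1092 0.0000
40.7332 18.9548 4.2168 0.0000 0.0000
50.4386 29.6081 8.4307 0.0000 0.0000 0.0000
58.9053 40.7332 16.8553 0.0000 0.0000 0.0000 0.0000

Δt=0.24650  u=1.14629  d=0.87238  q=0.49574  discount=0.99190
step 6 (expiry): payoffs max(K−S,0) = 58.9053 40.7332 16.8553 0.0000 0.0000 0.0000 0.0000
step 5: (k=5,j=0): S=66.3414, (K−S)⁺=50.4386, hold=49.4925 ⇒ V=50.4386 exercise | (k=5,j=1): S=87.1719, (K−S)⁺=29.6081, hold=28.6620 ⇒ V=29.6081 exercise | (k=5,j=2): S=114.5430, (K−S)⁺=2.2370, hold=8.4307 ⇒ V=8.4307 continue | (k=5,j=3): S=150.5084, (K−S)⁺=0.0000, hold=0.0000 ⇒ V=0.0000 continue | (k=5,j=4): S=197.7665, (K−S)⁺=0.0000, hold=0.0000 ⇒ V=0.0000 continue | (k=5,j=5): S=259.8632, (K−S)⁺=0.0000, hold=0.0000 ⇒ V=0.0000 continue  boundary S*=87.1719
step 4: (k=4,j=0): S=76.0468, (K−S)⁺=40.7332, hold=39.7872 ⇒ V=40.7332 exercise | (k=4,j=1): S=99.9247, (K−S)⁺=16.8553, hold=18.9548 ⇒ V=18.9548 continue | (k=4,j=2): S=131.3000, (K−S)⁺=0.0000, hold=4.2168 ⇒ V=4.2168 continue | (k=4,j=3): S=172.5269, (K−S)⁺=0.0000, hold=0.0000 ⇒ V=0.0000 continue | (k=4,j=4): S=226.6986, (K−S)⁺=0.0000, hold=0.0000 ⇒ V=0.0000 continue  boundary S*=76.0468
step 3: (k=3,j=0): S=87.1719, (K−S)⁺=29.6081, hold=29.6943 ⇒ V=29.6943 continue | (k=3,j=1): S=114.5430, (K−S)⁺=2.2370, hold=11.5543 ⇒ V=11.5543 continue | (k=3,j=2): S=150.5084, (K−S)⁺=0.0000, hold=2.1092 ⇒ V=2.1092 continue | (k=3,j=3): S=197.7665, (K−S)⁺=0.0000, hold=0.0000 ⇒ V=0.0000 continue  boundary S*=-
step 2: (k=2,j=0): S=99.9247, (K−S)⁺=16.8553, hold=20.5339 ⇒ V=20.5339 continue | (k=2,j=1): S=131.3000, (K−S)⁺=0.0000, hold=6.8163 ⇒ V=6.8163 continue | (k=2,j=2): S=172.5269, (K−S)⁺=0.0000, hold=1.0550 ⇒ V=1.0550 continue  boundary S*=-
step 1: (k=1,j=0): S=114.5430, (K−S)⁺=2.2370, hold=13.6223 ⇒ V=13.6223 continue | (k=1,j=1): S=150.5084, (K−S)⁺=0.0000, hold=3.9281 ⇒ V=3.9281 continue  boundary S*=-
step 0: (k=0,j=0): S=131.3000, (K−S)⁺=0.0000, hold=8.7451 ⇒ V=8.7451 continue  boundary S*=-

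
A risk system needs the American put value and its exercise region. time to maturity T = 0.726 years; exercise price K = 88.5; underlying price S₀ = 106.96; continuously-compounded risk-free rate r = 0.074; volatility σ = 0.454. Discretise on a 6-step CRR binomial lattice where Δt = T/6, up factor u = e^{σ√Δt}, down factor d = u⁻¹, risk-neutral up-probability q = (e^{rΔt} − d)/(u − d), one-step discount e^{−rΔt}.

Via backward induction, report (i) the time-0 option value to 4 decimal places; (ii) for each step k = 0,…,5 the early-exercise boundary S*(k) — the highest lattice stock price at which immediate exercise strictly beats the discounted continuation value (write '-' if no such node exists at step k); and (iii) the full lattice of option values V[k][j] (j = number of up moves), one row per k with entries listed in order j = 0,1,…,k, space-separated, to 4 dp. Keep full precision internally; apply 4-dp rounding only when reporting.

price = 6.4991
boundary = - - - - 56.8695 66.5985
tree:
6.4991
10.1703 2.7816
15.4585 4.8304 0.6915
22.6458 8.2309 1.3653 0.0000
31.6305 13.6719 2.6956 0.0000 0.0000
39.9383 21.9015 5.3221 0.0000 0.0000 0.0000
47.0325 31.6305 10.5080 0.0000 0.0000 0.0000 0.0000

params: Δt=0.12100 u=1.17108 d=0.85391 q=0.48896 e^(-rΔt)=0.99109
t_6 payoffs: 47.0325 31.6305 10.5080 0.0000 0.0000 0.0000 0.0000
t_5: node(5,0) S=48.5617 payoff=39.9383 vs cont=39.1495 → 39.9383 [stop]  node(5,1) S=66.5985 payoff=21.9015 vs cont=21.1126 → 21.9015 [stop]  node(5,2) S=91.3347 payoff=0.0000 vs cont=5.3221 → 5.3221 [wait]  node(5,3) S=125.2584 payoff=0.0000 vs cont=0.0000 → 0.0000 [wait]  node(5,4) S=171.7822 payoff=0.0000 vs cont=0.0000 → 0.0000 [wait]  node(5,5) S=235.5859 payoff=0.0000 vs cont=0.0000 → 0.0000 [wait]  ⇒ S*(5)=66.5985
t_4: node(4,0) S=56.8695 payoff=31.6305 vs cont=30.8417 → 31.6305 [stop]  node(4,1) S=77.9920 payoff=10.5080 vs cont=13.6719 → 13.6719 [wait]  node(4,2) S=106.9600 payoff=0.0000 vs cont=2.6956 → 2.6956 [wait]  node(4,3) S=146.6873 payoff=0.0000 vs cont=0.0000 → 0.0000 [wait]  node(4,4) S=201.1702 payoff=0.0000 vs cont=0.0000 → 0.0000 [wait]  ⇒ S*(4)=56.8695
t_3: node(3,0) S=66.5985 payoff=21.9015 vs cont=22.6458 → 22.6458 [wait]  node(3,1) S=91.3347 payoff=0.0000 vs cont=8.2309 → 8.2309 [wait]  node(3,2) S=125.2584 payoff=0.0000 vs cont=1.3653 → 1.3653 [wait]  node(3,3) S=171.7822 payoff=0.0000 vs cont=0.0000 → 0.0000 [wait]  ⇒ S*(3)=-
t_2: node(2,0) S=77.9920 payoff=10.5080 vs cont=15.4585 → 15.4585 [wait]  node(2,1) S=106.9600 payoff=0.0000 vs cont=4.8304 → 4.8304 [wait]  node(2,2) S=146.6873 payoff=0.0000 vs cont=0.6915 → 0.6915 [wait]  ⇒ S*(2)=-
t_1: node(1,0) S=91.3347 payoff=0.0000 vs cont=10.1703 → 10.1703 [wait]  node(1,1) S=125.2584 payoff=0.0000 vs cont=2.7816 → 2.7816 [wait]  ⇒ S*(1)=-
t_0: node(0,0) S=106.9600 payoff=0.0000 vs cont=6.4991 → 6.4991 [wait]  ⇒ S*(0)=-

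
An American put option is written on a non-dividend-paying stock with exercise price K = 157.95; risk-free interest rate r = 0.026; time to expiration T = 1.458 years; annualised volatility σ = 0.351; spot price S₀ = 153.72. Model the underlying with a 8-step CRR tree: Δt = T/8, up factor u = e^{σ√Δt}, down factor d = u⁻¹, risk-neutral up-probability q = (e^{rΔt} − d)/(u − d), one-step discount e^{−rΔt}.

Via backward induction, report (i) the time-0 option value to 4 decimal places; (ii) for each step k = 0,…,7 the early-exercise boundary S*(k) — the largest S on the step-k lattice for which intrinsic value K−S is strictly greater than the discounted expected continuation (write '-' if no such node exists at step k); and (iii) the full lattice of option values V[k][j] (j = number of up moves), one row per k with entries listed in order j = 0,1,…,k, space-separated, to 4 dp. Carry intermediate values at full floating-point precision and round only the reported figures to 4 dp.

price = 25.4714
boundary = - - - 98.0619 84.4158 98.0619 113.9140 132.3286
tree:
25.4714
35.0108 15.3233
46.6263 22.6940 7.4391
59.8881 32.6298 12.0863 2.4460
73.5342 45.2273 19.2186 4.4300 0.3072
85.2813 59.8881 29.6916 7.9906 0.5918 0.0000
95.3938 73.5342 44.0360 14.3466 1.1400 0.0000 0.0000
104.0990 85.2813 59.8881 25.6214 2.1959 0.0000 0.0000 0.0000
111.5928 95.3938 73.5342 44.0360 4.2300 0.0000 0.0000 0.0000 0.0000

Δt=0.18225  u=1.16165  d=0.86084  q=0.47840  discount=0.99527
step 8 (expiry): payoffs max(K−S,0) = 111.5928 95.3938 73.5342 44.0360 4.2300 0.0000 0.0000 0.0000 0.0000
step 7: (k=7,j=0): S=53.8510, (K−S)⁺=104.0990, hold=103.3523 ⇒ V=104.0990 exercise | (k=7,j=1): S=72.6687, (K−S)⁺=85.2813, hold=84.5347 ⇒ V=85.2813 exercise | (k=7,j=2): S=98.0619, (K−S)⁺=59.8881, hold=59.1414 ⇒ V=59.8881 exercise | (k=7,j=3): S=132.3286, (K−S)⁺=25.6214, hold=24.8747 ⇒ V=25.6214 exercise | (k=7,j=4): S=178.5694, (K−S)⁺=0.0000, hold=2.1959 ⇒ V=2.1959 continue | (k=7,j=5): S=240.9685, (K−S)⁺=0.0000, hold=0.0000 ⇒ V=0.0000 continue | (k=7,j=6): S=325.1724, (K−S)⁺=0.0000, hold=0.0000 ⇒ V=0.0000 continue | (k=7,j=7): S=438.8003, (K−S)⁺=0.0000, hold=0.0000 ⇒ V=0.0000 continue  boundary S*=132.3286
step 6: (k=6,j=0): S=62.5562, (K−S)⁺=95.3938, hold=94.6471 ⇒ V=95.3938 exercise | (k=6,j=1): S=84.4158, (K−S)⁺=73.5342, hold=72.7875 ⇒ V=73.5342 exercise | (k=6,j=2): S=113.9140, (K−S)⁺=44.0360, hold=43.2893 ⇒ V=44.0360 exercise | (k=6,j=3): S=153.7200, (K−S)⁺=4.2300, hold=14.3466 ⇒ V=14.3466 continue | (k=6,j=4): S=207.4358, (K−S)⁺=0.0000, hold=1.1400 ⇒ V=1.1400 continue | (k=6,j=5): S=279.9220, (K−S)⁺=0.0000, hold=0.0000 ⇒ V=0.0000 continue | (k=6,j=6): S=377.7377, (K−S)⁺=0.0000, hold=0.0000 ⇒ V=0.0000 continue  boundary S*=113.9140
step 5: (k=5,j=0): S=72.6687, (K−S)⁺=85.2813, hold=84.5347 ⇒ V=85.2813 exercise | (k=5,j=1): S=98.0619, (K−S)⁺=59.8881, hold=59.1414 ⇒ V=59.8881 exercise | (k=5,j=2): S=132.3286, (K−S)⁺=25.6214, hold=29.6916 ⇒ V=29.6916 continue | (k=5,j=3): S=178.5694, (K−S)⁺=0.0000, hold=7.9906 ⇒ V=7.9906 continue | (k=5,j=4): S=240.9685, (K−S)⁺=0.0000, hold=0.5918 ⇒ V=0.5918 continue | (k=5,j=5): S=325.1724, (K−S)⁺=0.0000, hold=0.0000 ⇒ V=0.0000 continue  boundary S*=98.0619
step 4: (k=4,j=0): S=84.4158, (K−S)⁺=73.5342, hold=72.7875 ⇒ V=73.5342 exercise | (k=4,j=1): S=113.9140, (K−S)⁺=44.0360, hold=45.2273 ⇒ V=45.2273 continue | (k=4,j=2): S=153.7200, (K−S)⁺=4.2300, hold=19.2186 ⇒ V=19.2186 continue | (k=4,j=3): S=207.4358, (K−S)⁺=0.0000, hold=4.4300 ⇒ V=4.4300 continue | (k=4,j=4): S=279.9220, (K−S)⁺=0.0000, hold=0.3072 ⇒ V=0.3072 continue  boundary S*=84.4158
step 3: (k=3,j=0): S=98.0619, (K−S)⁺=59.8881, hold=59.7086 ⇒ V=59.8881 exercise | (k=3,j=1): S=132.3286, (K−S)⁺=25.6214, hold=32.6298 ⇒ V=32.6298 continue | (k=3,j=2): S=178.5694, (K−S)⁺=0.0000, hold=12.0863 ⇒ V=12.0863 continue | (k=3,j=3): S=240.9685, (K−S)⁺=0.0000, hold=2.4460 ⇒ V=2.4460 continue  boundary S*=98.0619
step 2: (k=2,j=0): S=113.9140, (K−S)⁺=44.0360, hold=46.6263 ⇒ V=46.6263 continue | (k=2,j=1): S=153.7200, (K−S)⁺=4.2300, hold=22.6940 ⇒ V=22.6940 continue | (k=2,j=2): S=207.4358, (K−S)⁺=0.0000, hold=7.4391 ⇒ V=7.4391 continue  boundary S*=-
step 1: (k=1,j=0): S=132.3286, (K−S)⁺=25.6214, hold=35.0108 ⇒ V=35.0108 continue | (k=1,j=1): S=178.5694, (K−S)⁺=0.0000, hold=15.3233 ⇒ V=15.3233 continue  boundary S*=-
step 0: (k=0,j=0): S=153.7200, (K−S)⁺=4.2300, hold=25.4714 ⇒ V=25.4714 continue  boundary S*=-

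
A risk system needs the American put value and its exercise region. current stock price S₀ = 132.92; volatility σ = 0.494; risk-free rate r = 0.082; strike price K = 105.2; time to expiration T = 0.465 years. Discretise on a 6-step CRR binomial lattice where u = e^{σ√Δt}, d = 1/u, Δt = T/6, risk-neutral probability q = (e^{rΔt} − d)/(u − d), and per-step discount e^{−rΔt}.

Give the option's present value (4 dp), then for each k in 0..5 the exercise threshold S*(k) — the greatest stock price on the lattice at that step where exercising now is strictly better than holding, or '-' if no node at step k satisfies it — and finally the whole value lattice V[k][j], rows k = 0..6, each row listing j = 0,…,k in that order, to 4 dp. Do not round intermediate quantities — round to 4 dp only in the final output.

params: Δt=0.07750 u=1.14743 d=0.87151 q=0.48878 e^(-rΔt)=0.99367
t_6 payoffs: 46.9581 28.5191 4.2425 0.0000 0.0000 0.0000 0.0000
t_5: node(5,0) S=66.8284 payoff=38.3716 vs cont=37.7051 → 38.3716 [stop]  node(5,1) S=87.9859 payoff=17.2141 vs cont=16.5477 → 17.2141 [stop]  node(5,2) S=115.8416 payoff=0.0000 vs cont=2.1551 → 2.1551 [wait]  node(5,3) S=152.5163 payoff=0.0000 vs cont=0.0000 → 0.0000 [wait]  node(5,4) S=200.8019 payoff=0.0000 vs cont=0.0000 → 0.0000 [wait]  node(5,5) S=264.3744 payoff=0.0000 vs cont=0.0000 → 0.0000 [wait]  ⇒ S*(5)=87.9859
t_4: node(4,0) S=76.6809 payoff=28.5191 vs cont=27.8527 → 28.5191 [stop]  node(4,1) S=100.9575 payoff=4.2425 vs cont=9.7912 → 9.7912 [wait]  node(4,2) S=132.9200 payoff=0.0000 vs cont=1.0948 → 1.0948 [wait]  node(4,3) S=175.0016 payoff=0.0000 vs cont=0.0000 → 0.0000 [wait]  node(4,4) S=230.4059 payoff=0.0000 vs cont=0.0000 → 0.0000 [wait]  ⇒ S*(4)=76.6809
t_3: node(3,0) S=87.9859 payoff=17.2141 vs cont=19.2426 → 19.2426 [wait]  node(3,1) S=115.8416 payoff=0.0000 vs cont=5.5055 → 5.5055 [wait]  node(3,2) S=152.5163 payoff=0.0000 vs cont=0.5561 → 0.5561 [wait]  node(3,3) S=200.8019 payoff=0.0000 vs cont=0.0000 → 0.0000 [wait]  ⇒ S*(3)=-
t_2: node(2,0) S=100.9575 payoff=4.2425 vs cont=12.4488 → 12.4488 [wait]  node(2,1) S=132.9200 payoff=0.0000 vs cont=3.0668 → 3.0668 [wait]  node(2,2) S=175.0016 payoff=0.0000 vs cont=0.2825 → 0.2825 [wait]  ⇒ S*(2)=-
t_1: node(1,0) S=115.8416 payoff=0.0000 vs cont=7.8133 → 7.8133 [wait]  node(1,1) S=152.5163 payoff=0.0000 vs cont=1.6951 → 1.6951 [wait]  ⇒ S*(1)=-
t_0: node(0,0) S=132.9200 payoff=0.0000 vs cont=4.7923 → 4.7923 [wait]  ⇒ S*(0)=-

price = 4.7923
boundary = - - - - 76.6809 87.9859
tree:
4.7923
7.8133 1.6951
12.4488 3.0668 0.2825
19.2426 5.5055 0.5561 0.0000
28.5191 9.7912 1.0948 0.0000 0.0000
38.3716 17.2141 2.1551 0.0000 0.0000 0.0000
46.9581 28.5191 4.2425 0.0000 0.0000 0.0000 0.0000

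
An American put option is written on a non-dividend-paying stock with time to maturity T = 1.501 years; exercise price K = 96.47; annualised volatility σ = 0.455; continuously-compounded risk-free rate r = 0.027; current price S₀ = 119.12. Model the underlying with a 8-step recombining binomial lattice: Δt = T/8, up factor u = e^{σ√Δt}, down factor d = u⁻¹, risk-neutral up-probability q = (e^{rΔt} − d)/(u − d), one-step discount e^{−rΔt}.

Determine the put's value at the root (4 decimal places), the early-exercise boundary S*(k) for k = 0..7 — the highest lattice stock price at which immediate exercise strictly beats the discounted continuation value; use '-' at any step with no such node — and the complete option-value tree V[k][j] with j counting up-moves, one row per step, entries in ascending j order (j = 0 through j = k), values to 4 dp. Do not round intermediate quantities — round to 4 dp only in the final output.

price = 13.0898
boundary = - - - - - 44.4649 54.1515 65.9484
tree:
13.0898
18.3859 7.1076
25.1320 10.7846 2.9324
33.2809 15.9821 4.8913 0.6989
42.4806 23.0050 8.0343 1.3097 0.0000
52.0051 31.9296 12.9346 2.4544 0.0000 0.0000
59.9590 42.3185 20.2633 4.5998 0.0000 0.0000 0.0000
66.4901 52.0051 30.5216 8.6202 0.0000 0.0000 0.0000 0.0000
71.8529 59.9590 42.3185 16.1548 0.0000 0.0000 0.0000 0.0000 0.0000

params: Δt=0.18762 u=1.21785 d=0.82112 q=0.46369 e^(-rΔt)=0.99495
t_8 payoffs: 71.8529 59.9590 42.3185 16.1548 0.0000 0.0000 0.0000 0.0000 0.0000
t_7: node(7,0) S=29.9799 payoff=66.4901 vs cont=66.0027 → 66.4901 [stop]  node(7,1) S=44.4649 payoff=52.0051 vs cont=51.5177 → 52.0051 [stop]  node(7,2) S=65.9484 payoff=30.5216 vs cont=30.0342 → 30.5216 [stop]  node(7,3) S=97.8118 payoff=0.0000 vs cont=8.6202 → 8.6202 [wait]  node(7,4) S=145.0702 payoff=0.0000 vs cont=0.0000 → 0.0000 [wait]  node(7,5) S=215.1619 payoff=0.0000 vs cont=0.0000 → 0.0000 [wait]  node(7,6) S=319.1188 payoff=0.0000 vs cont=0.0000 → 0.0000 [wait]  node(7,7) S=473.3033 payoff=0.0000 vs cont=0.0000 → 0.0000 [wait]  ⇒ S*(7)=65.9484
t_6: node(6,0) S=36.5110 payoff=59.9590 vs cont=59.4716 → 59.9590 [stop]  node(6,1) S=54.1515 payoff=42.3185 vs cont=41.8310 → 42.3185 [stop]  node(6,2) S=80.3152 payoff=16.1548 vs cont=20.2633 → 20.2633 [wait]  node(6,3) S=119.1200 payoff=0.0000 vs cont=4.5998 → 4.5998 [wait]  node(6,4) S=176.6737 payoff=0.0000 vs cont=0.0000 → 0.0000 [wait]  node(6,5) S=262.0348 payoff=0.0000 vs cont=0.0000 → 0.0000 [wait]  node(6,6) S=388.6387 payoff=0.0000 vs cont=0.0000 → 0.0000 [wait]  ⇒ S*(6)=54.1515
t_5: node(5,0) S=44.4649 payoff=52.0051 vs cont=51.5177 → 52.0051 [stop]  node(5,1) S=65.9484 payoff=30.5216 vs cont=31.9296 → 31.9296 [wait]  node(5,2) S=97.8118 payoff=0.0000 vs cont=12.9346 → 12.9346 [wait]  node(5,3) S=145.0702 payoff=0.0000 vs cont=2.4544 → 2.4544 [wait]  node(5,4) S=215.1619 payoff=0.0000 vs cont=0.0000 → 0.0000 [wait]  node(5,5) S=319.1188 payoff=0.0000 vs cont=0.0000 → 0.0000 [wait]  ⇒ S*(5)=44.4649
t_4: node(4,0) S=54.1515 payoff=42.3185 vs cont=42.4806 → 42.4806 [wait]  node(4,1) S=80.3152 payoff=16.1548 vs cont=23.0050 → 23.0050 [wait]  node(4,2) S=119.1200 payoff=0.0000 vs cont=8.0343 → 8.0343 [wait]  node(4,3) S=176.6737 payoff=0.0000 vs cont=1.3097 → 1.3097 [wait]  node(4,4) S=262.0348 payoff=0.0000 vs cont=0.0000 → 0.0000 [wait]  ⇒ S*(4)=-
t_3: node(3,0) S=65.9484 payoff=30.5216 vs cont=33.2809 → 33.2809 [wait]  node(3,1) S=97.8118 payoff=0.0000 vs cont=15.9821 → 15.9821 [wait]  node(3,2) S=145.0702 payoff=0.0000 vs cont=4.8913 → 4.8913 [wait]  node(3,3) S=215.1619 payoff=0.0000 vs cont=0.6989 → 0.6989 [wait]  ⇒ S*(3)=-
t_2: node(2,0) S=80.3152 payoff=16.1548 vs cont=25.1320 → 25.1320 [wait]  node(2,1) S=119.1200 payoff=0.0000 vs cont=10.7846 → 10.7846 [wait]  node(2,2) S=176.6737 payoff=0.0000 vs cont=2.9324 → 2.9324 [wait]  ⇒ S*(2)=-
t_1: node(1,0) S=97.8118 payoff=0.0000 vs cont=18.3859 → 18.3859 [wait]  node(1,1) S=145.0702 payoff=0.0000 vs cont=7.1076 → 7.1076 [wait]  ⇒ S*(1)=-
t_0: node(0,0) S=119.1200 payoff=0.0000 vs cont=13.0898 → 13.0898 [wait]  ⇒ S*(0)=-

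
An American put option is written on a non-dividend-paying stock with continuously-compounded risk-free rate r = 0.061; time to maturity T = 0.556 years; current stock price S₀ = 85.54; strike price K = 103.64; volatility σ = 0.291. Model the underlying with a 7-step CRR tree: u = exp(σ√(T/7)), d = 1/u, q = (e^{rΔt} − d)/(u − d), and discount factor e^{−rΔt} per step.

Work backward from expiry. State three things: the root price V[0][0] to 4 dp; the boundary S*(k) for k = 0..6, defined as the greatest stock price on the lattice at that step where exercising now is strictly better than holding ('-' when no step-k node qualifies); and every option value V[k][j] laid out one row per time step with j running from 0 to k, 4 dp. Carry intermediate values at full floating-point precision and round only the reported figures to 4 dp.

Δt=0.07943  u=1.08547  d=0.92126  q=0.50909  discount=0.99517
step 7 (expiry): payoffs max(K−S,0) = 55.4624 46.8750 36.7569 24.8354 10.7889 0.0000 0.0000 0.0000
step 6: (k=6,j=0): S=52.2954, (K−S)⁺=51.3446, hold=50.8437 ⇒ V=51.3446 exercise | (k=6,j=1): S=61.6167, (K−S)⁺=42.0233, hold=41.5224 ⇒ V=42.0233 exercise | (k=6,j=2): S=72.5995, (K−S)⁺=31.0405, hold=30.5395 ⇒ V=31.0405 exercise | (k=6,j=3): S=85.5400, (K−S)⁺=18.1000, hold=17.5991 ⇒ V=18.1000 exercise | (k=6,j=4): S=100.7870, (K−S)⁺=2.8530, hold=5.2708 ⇒ V=5.2708 continue | (k=6,j=5): S=118.7517, (K−S)⁺=0.0000, hold=0.0000 ⇒ V=0.0000 continue | (k=6,j=6): S=139.9186, (K−S)⁺=0.0000, hold=0.0000 ⇒ V=0.0000 continue  boundary S*=85.5400
step 5: (k=5,j=0): S=56.7650, (K−S)⁺=46.8750, hold=46.3740 ⇒ V=46.8750 exercise | (k=5,j=1): S=66.8831, (K−S)⁺=36.7569, hold=36.2560 ⇒ V=36.7569 exercise | (k=5,j=2): S=78.8046, (K−S)⁺=24.8354, hold=24.3345 ⇒ V=24.8354 exercise | (k=5,j=3): S=92.8511, (K−S)⁺=10.7889, hold=11.5129 ⇒ V=11.5129 continue | (k=5,j=4): S=109.4013, (K−S)⁺=0.0000, hold=2.5750 ⇒ V=2.5750 continue | (k=5,j=5): S=128.9014, (K−S)⁺=0.0000, hold=0.0000 ⇒ V=0.0000 continue  boundary S*=78.8046
step 4: (k=4,j=0): S=61.6167, (K−S)⁺=42.0233, hold=41.5224 ⇒ V=42.0233 exercise | (k=4,j=1): S=72.5995, (K−S)⁺=31.0405, hold=30.5395 ⇒ V=31.0405 exercise | (k=4,j=2): S=85.5400, (K−S)⁺=18.1000, hold=17.9659 ⇒ V=18.1000 exercise | (k=4,j=3): S=100.7870, (K−S)⁺=2.8530, hold=6.9291 ⇒ V=6.9291 continue | (k=4,j=4): S=118.7517, (K−S)⁺=0.0000, hold=1.2580 ⇒ V=1.2580 continue  boundary S*=85.5400
step 3: (k=3,j=0): S=66.8831, (K−S)⁺=36.7569, hold=36.2560 ⇒ V=36.7569 exercise | (k=3,j=1): S=78.8046, (K−S)⁺=24.8354, hold=24.3345 ⇒ V=24.8354 exercise | (k=3,j=2): S=92.8511, (K−S)⁺=10.7889, hold=12.3531 ⇒ V=12.3531 continue | (k=3,j=3): S=109.4013, (K−S)⁺=0.0000, hold=4.0225 ⇒ V=4.0225 continue  boundary S*=78.8046
step 2: (k=2,j=0): S=72.5995, (K−S)⁺=31.0405, hold=30.5395 ⇒ V=31.0405 exercise | (k=2,j=1): S=85.5400, (K−S)⁺=18.1000, hold=18.3915 ⇒ V=18.3915 continue | (k=2,j=2): S=100.7870, (K−S)⁺=2.8530, hold=8.0729 ⇒ V=8.0729 continue  boundary S*=72.5995
step 1: (k=1,j=0): S=78.8046, (K−S)⁺=24.8354, hold=24.4821 ⇒ V=24.8354 exercise | (k=1,j=1): S=92.8511, (K−S)⁺=10.7889, hold=13.0749 ⇒ V=13.0749 continue  boundary S*=78.8046
step 0: (k=0,j=0): S=85.5400, (K−S)⁺=18.1000, hold=18.7572 ⇒ V=18.7572 continue  boundary S*=-

price = 18.7572
boundary = - 78.8046 72.5995 78.8046 85.5400 78.8046 85.5400
tree:
18.7572
24.8354 13.0749
31.0405 18.3915 8.0729
36.7569 24.8354 12.3531 4.0225
42.0233 31.0405 18.1000 6.9291 1.2580
46.8750 36.7569 24.8354 11.5129 2.5750 0.0000
51.3446 42.0233 31.0405 18.1000 5.2708 0.0000 0.0000
55.4624 46.8750 36.7569 24.8354 10.7889 0.0000 0.0000 0.0000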